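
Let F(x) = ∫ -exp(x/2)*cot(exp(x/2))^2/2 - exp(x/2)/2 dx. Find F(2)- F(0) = cot(E) - cot(1)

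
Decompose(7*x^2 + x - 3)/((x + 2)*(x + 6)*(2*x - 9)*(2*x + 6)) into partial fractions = 191/(1365*(2*x - 9)) - 27/(56*(x + 6)) + 19/(30*(x + 3)) - 23/(104*(x + 2))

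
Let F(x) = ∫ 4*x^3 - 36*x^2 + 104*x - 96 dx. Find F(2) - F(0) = -64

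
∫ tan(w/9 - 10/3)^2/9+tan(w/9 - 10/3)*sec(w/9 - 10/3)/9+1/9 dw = tan(w/9 - 10/3) + sec(w/9 - 10/3) + C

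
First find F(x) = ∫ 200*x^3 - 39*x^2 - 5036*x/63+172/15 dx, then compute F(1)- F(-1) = -46/15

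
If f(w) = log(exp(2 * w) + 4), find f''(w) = 16*exp(2*w)/(exp(4*w) + 8*exp(2*w) + 16)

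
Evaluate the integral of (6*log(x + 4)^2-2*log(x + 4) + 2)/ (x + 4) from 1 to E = -2*log(5)^3 - log(E + 4)^2 - 2*log(5) + log(5)^2 + 2*log(E + 4) + 2*log(E + 4)^3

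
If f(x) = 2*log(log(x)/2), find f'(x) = 2/(x*log(x))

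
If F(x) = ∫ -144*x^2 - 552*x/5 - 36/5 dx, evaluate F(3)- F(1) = -1704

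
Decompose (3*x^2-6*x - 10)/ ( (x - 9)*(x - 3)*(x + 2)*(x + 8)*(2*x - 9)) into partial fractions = -76/(1755*(2*x - 9)) + 23/(2805*(x + 8)) - 7/(2145*(x + 2)) - 1/(990*(x - 3)) + 179/(10098*(x - 9))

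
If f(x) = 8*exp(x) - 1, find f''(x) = 8*exp(x)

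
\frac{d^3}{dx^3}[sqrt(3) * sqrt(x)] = 3*sqrt(3)/(8*x^(5/2))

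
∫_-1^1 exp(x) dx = E - exp(-1)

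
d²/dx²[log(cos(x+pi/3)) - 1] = -1/cos(x + pi/3)^2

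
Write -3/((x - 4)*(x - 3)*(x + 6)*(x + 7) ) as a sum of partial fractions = 3/(110*(x + 7)) - 1/(30*(x + 6)) + 1/(30*(x - 3)) - 3/(110*(x - 4))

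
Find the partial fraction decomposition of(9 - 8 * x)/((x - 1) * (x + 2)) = -25/(3*(x + 2)) + 1/(3*(x - 1))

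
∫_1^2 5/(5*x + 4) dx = -log(9) + log(14)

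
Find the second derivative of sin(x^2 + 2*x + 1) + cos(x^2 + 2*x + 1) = -4*x^2*sin(x^2 + 2*x + 1) - 4*x^2*cos(x^2 + 2*x + 1) - 8*x*sin(x^2 + 2*x + 1) - 8*x*cos(x^2 + 2*x + 1) - 6*sin(x^2 + 2*x + 1) - 2*cos(x^2 + 2*x + 1)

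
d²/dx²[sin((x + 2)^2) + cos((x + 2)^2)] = -4*sqrt(2)*x^2*sin(x^2 + 4*x + pi/4 + 4) - 16*sqrt(2)*x*sin(x^2 + 4*x + pi/4 + 4) - 18*sin(x^2 + 4*x + 4) - 14*cos(x^2 + 4*x + 4)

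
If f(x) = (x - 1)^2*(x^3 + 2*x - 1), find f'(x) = 5*x^4 - 8*x^3 + 9*x^2 - 10*x + 4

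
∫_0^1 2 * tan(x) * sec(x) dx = -2 + 2*sec(1)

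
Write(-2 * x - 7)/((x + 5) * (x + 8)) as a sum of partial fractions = -3/(x + 8) + 1/(x + 5)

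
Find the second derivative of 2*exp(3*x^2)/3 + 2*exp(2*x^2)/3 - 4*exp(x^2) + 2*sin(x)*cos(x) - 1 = 24*x^2*exp(3*x^2) + 32*x^2*exp(2*x^2)/3 - 16*x^2*exp(x^2) + 4*exp(3*x^2) + 8*exp(2*x^2)/3 - 8*exp(x^2) - 4*sin(2*x)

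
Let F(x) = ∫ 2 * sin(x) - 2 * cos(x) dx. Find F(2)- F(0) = -2*sin(2) - 2*cos(2) + 2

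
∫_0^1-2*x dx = -1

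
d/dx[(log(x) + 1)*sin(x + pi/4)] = (x*log(x)*cos(x + pi/4) + x*cos(x + pi/4) + sin(x + pi/4))/x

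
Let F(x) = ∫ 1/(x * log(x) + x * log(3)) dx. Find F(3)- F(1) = log(2)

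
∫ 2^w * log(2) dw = 2^w + C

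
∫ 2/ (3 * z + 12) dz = 2*log(z + 4)/3 + C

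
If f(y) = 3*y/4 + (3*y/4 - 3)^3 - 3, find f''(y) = 81*y/32 - 81/8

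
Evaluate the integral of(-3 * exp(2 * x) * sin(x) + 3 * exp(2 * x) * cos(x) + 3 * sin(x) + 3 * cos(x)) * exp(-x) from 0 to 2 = 3*(-exp(-2) + exp(2))*cos(2)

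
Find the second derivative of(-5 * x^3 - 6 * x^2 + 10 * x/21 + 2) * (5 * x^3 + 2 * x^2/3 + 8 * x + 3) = -750*x^4 - 2000*x^3/3 - 3496*x^2/7 - 6638*x/21 - 180/7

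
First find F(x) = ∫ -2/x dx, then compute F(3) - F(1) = -2*log(3)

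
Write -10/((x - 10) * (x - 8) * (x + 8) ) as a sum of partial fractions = -5/(144*(x + 8)) + 5/(16*(x - 8)) - 5/(18*(x - 10))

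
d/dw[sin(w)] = cos(w)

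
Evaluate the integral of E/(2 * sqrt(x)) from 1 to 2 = -E + sqrt(2)*E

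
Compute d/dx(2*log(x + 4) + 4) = 2/(x + 4)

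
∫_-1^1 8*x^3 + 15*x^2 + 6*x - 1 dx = 8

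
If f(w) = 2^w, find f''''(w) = 2^w*log(2)^4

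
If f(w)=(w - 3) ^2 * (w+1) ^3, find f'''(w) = 60*w^2 - 72*w - 36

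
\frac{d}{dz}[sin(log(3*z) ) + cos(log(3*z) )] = sqrt(2)*cos(log(z) + pi/4 + log(3))/z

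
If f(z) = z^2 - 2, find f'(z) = 2*z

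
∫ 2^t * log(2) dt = 2^t + C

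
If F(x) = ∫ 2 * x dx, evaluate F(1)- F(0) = 1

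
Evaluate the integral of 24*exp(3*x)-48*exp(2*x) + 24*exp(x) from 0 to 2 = (-2 + 2*exp(2))^3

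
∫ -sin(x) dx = cos(x) + C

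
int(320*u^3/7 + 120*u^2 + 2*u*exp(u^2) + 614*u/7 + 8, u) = 80*u^4/7 + 40*u^3 + 307*u^2/7 + 8*u + exp(u^2) + C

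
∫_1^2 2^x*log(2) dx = 2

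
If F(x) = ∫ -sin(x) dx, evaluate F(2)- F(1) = -cos(1) + cos(2)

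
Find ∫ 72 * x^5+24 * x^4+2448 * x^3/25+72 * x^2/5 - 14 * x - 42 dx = 12*x^6 + 24*x^5/5 + 612*x^4/25 + 24*x^3/5 - 7*x^2 - 42*x + C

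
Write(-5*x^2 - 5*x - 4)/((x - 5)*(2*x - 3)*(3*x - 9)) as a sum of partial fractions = -13/(9*(2*x - 3)) + 32/(9*(x - 3)) - 11/(3*(x - 5))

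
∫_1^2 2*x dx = 3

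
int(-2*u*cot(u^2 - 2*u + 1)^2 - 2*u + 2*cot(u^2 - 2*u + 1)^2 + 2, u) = cot((u - 1)^2) + C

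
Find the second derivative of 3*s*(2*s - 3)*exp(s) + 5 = 6*s^2*exp(s) + 15*s*exp(s) - 6*exp(s)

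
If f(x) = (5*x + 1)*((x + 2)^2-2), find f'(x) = 15*x^2 + 42*x + 14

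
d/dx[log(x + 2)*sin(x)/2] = (x*log(x + 2)*cos(x) + 2*log(x + 2)*cos(x) + sin(x))/(2*x + 4)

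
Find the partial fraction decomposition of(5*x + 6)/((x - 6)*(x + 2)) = 1/(2*(x + 2)) + 9/(2*(x - 6))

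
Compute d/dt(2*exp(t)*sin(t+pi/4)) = 2*sqrt(2)*exp(t)*cos(t)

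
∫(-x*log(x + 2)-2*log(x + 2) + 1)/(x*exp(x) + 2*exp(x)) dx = exp(-x)*log(x + 2) + C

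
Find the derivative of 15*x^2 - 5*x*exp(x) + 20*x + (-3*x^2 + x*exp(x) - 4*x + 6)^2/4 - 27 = -3*x^3*exp(x)/2 + 9*x^3 + x^2*exp(2*x)/2 - 13*x^2*exp(x)/2 + 18*x^2 + x*exp(2*x)/2 - 6*x*exp(x) + 20*x - 2*exp(x) + 8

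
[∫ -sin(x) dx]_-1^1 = 0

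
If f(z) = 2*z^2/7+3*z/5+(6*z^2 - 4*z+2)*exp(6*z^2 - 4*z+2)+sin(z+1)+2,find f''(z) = 864*z^4*exp(6*z^2 - 4*z + 2) - 1152*z^3*exp(6*z^2 - 4*z + 2) + 1128*z^2*exp(6*z^2 - 4*z + 2) - 496*z*exp(6*z^2 - 4*z + 2) + 100*exp(6*z^2 - 4*z + 2) - sin(z + 1) + 4/7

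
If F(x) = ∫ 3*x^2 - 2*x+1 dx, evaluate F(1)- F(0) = 1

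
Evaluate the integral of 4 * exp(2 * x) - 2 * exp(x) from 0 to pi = -2 + 2*exp(pi) + 2*(-1 + exp(pi))^2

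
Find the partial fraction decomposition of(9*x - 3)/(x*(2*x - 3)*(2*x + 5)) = -51/(40*(2*x + 5)) + 7/(8*(2*x - 3)) + 1/(5*x)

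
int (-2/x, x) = -2*log(3*x) + C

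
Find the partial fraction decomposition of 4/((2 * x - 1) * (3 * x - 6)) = -8/(9*(2*x - 1)) + 4/(9*(x - 2))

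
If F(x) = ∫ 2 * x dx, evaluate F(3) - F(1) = 8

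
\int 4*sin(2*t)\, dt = -2*cos(2*t) + C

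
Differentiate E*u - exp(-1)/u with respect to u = (u^2*exp(2) + 1)*exp(-1)/u^2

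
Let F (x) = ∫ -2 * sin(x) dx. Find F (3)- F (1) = 2*cos(3) - 2*cos(1)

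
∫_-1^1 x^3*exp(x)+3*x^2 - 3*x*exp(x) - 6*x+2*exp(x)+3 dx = 8*exp(-1) + 8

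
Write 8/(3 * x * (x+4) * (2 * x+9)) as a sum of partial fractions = 32/(27*(2*x + 9)) - 2/(3*(x + 4)) + 2/(27*x)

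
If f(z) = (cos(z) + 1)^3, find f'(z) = 3*(sin(z)^2 - 2*cos(z) - 2)*sin(z)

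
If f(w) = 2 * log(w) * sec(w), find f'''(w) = 2*(-w^3*log(w)*sin(w)/cos(w) + 6*w^3*log(w)*sin(w)/cos(w)^3 - 3*w^2 + 6*w^2/cos(w)^2 - 3*w*sin(w)/cos(w) + 2)/(w^3*cos(w))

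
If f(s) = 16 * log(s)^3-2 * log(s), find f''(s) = (-48*log(s)^2 + 96*log(s) + 2)/s^2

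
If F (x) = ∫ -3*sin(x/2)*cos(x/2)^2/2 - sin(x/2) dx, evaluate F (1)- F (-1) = 0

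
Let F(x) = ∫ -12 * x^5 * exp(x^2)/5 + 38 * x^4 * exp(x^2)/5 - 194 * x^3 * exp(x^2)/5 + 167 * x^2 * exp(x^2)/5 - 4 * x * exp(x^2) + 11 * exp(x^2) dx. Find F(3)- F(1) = -498*exp(9)/5 - 58*E/5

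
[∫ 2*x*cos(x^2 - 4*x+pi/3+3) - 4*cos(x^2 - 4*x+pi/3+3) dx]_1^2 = -sqrt(3)/2 + cos(pi/6 + 1)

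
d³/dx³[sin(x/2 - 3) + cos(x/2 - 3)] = -sqrt(2)*cos(x/2 - 3 + pi/4)/8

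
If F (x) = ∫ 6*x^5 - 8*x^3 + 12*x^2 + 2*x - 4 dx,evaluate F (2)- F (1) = 60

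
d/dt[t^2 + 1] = 2*t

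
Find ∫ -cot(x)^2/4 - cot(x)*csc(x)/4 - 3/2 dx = -5*x/4 + cot(x)/4 + csc(x)/4 + C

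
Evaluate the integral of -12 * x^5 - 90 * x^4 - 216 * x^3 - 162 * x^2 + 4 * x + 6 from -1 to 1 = -132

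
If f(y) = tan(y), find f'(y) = cos(y)^(-2)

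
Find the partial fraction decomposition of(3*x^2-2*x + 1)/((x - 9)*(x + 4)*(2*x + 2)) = 19/(26*(x + 4)) - 1/(10*(x + 1)) + 113/(130*(x - 9))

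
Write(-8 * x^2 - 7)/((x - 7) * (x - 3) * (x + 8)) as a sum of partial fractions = -173/(55*(x + 8)) + 79/(44*(x - 3)) - 133/(20*(x - 7))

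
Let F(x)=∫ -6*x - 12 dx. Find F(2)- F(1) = -21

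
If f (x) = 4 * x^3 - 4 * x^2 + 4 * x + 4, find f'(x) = 12*x^2 - 8*x + 4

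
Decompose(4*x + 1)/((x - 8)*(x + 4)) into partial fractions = 5/(4*(x + 4)) + 11/(4*(x - 8))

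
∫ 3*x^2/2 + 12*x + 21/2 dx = x^3/2 + 6*x^2 + 21*x/2 + C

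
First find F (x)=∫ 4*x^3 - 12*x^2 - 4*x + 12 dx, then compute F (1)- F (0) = 7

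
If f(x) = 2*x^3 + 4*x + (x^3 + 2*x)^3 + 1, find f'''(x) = 504*x^6 + 1260*x^4 + 720*x^2 + 60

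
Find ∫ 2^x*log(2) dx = 2^x + C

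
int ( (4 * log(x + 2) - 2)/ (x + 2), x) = 2*(log(x + 2) - 1)*log(x + 2) + C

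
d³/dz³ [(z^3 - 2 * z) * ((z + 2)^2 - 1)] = 60*z^2 + 96*z + 6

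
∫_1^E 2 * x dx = -1 + exp(2)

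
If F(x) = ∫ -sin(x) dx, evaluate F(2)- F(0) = -1 + cos(2)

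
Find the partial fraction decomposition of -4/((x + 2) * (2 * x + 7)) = 8/(3*(2*x + 7)) - 4/(3*(x + 2))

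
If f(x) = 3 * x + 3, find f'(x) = 3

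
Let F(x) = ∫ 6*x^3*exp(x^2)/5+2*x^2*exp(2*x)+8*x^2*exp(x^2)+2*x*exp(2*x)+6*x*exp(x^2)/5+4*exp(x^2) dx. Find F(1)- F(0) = exp(2) + 23*E/5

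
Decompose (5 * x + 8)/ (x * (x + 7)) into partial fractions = 27/(7*(x + 7)) + 8/(7*x)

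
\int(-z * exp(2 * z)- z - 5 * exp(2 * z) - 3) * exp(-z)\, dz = -2*(z + 4)*sinh(z) + C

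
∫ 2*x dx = x^2 + C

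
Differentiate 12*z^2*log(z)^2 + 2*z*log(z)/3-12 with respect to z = 24*z*log(z)^2 + 24*z*log(z) + 2*log(z)/3 + 2/3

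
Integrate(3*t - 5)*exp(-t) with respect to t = (2 - 3*t)*exp(-t) + C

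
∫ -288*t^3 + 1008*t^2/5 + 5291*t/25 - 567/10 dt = -72*t^4 + 336*t^3/5 + 5291*t^2/50 - 567*t/10 + C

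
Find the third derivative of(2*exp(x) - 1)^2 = 32*exp(2*x) - 4*exp(x)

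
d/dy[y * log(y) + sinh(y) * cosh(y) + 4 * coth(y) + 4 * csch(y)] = log(y) + 2*cosh(y)^2 - 4*cosh(y)/sinh(y)^2 - 4/sinh(y)^2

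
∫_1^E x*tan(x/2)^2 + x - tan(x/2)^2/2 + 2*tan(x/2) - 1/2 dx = -tan(1/2) + (-1 + 2*E)*tan(E/2)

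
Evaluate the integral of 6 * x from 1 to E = -3 + 3*exp(2)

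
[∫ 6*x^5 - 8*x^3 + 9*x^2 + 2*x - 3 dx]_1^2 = 54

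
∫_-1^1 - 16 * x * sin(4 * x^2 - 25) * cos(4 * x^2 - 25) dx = 0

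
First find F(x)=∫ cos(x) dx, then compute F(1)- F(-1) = 2*sin(1)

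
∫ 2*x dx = x^2 + C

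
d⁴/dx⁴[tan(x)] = 24*tan(x)^5 + 40*tan(x)^3 + 16*tan(x)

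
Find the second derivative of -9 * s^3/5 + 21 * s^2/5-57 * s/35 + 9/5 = 42/5 - 54*s/5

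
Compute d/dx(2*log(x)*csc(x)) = (-2*x*log(x)*cot(x)*csc(x) + 2*csc(x))/x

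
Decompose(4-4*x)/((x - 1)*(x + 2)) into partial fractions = -4/(x + 2)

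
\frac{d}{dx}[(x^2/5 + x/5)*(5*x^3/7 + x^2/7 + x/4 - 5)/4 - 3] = 5*x^4/28 + 6*x^3/35 + 33*x^2/560 - 19*x/40 - 1/4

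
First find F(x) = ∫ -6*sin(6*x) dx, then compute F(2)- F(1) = -cos(6) + cos(12)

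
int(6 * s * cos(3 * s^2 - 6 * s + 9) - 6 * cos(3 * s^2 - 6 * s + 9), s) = sin(3*(s - 1)^2 + 6) + C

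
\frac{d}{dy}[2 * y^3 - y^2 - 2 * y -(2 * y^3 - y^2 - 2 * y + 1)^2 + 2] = -24*y^5 + 20*y^4 + 28*y^3 - 18*y^2 - 6*y + 2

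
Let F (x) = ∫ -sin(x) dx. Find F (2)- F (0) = -1 + cos(2)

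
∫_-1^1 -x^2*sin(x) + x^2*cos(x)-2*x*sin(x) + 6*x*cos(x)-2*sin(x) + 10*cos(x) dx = 8*cos(1) + 14*sin(1)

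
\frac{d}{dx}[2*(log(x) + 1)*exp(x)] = (2*x*exp(x)*log(x) + 2*x*exp(x) + 2*exp(x))/x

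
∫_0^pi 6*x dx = 3*pi^2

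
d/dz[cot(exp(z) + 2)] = -exp(z)/sin(exp(z) + 2)^2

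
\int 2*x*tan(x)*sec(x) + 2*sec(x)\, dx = 2*x*sec(x) + C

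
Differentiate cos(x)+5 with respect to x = -sin(x)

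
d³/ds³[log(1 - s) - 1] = 2/(s^3 - 3*s^2 + 3*s - 1)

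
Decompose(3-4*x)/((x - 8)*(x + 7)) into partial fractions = -31/(15*(x + 7)) - 29/(15*(x - 8))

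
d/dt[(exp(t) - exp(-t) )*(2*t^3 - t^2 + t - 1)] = (2*t^3*exp(2*t) + 2*t^3 + 5*t^2*exp(2*t) - 7*t^2 - t*exp(2*t) + 3*t - 2)*exp(-t)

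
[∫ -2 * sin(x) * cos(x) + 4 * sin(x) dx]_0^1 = -1 + (2 - cos(1))^2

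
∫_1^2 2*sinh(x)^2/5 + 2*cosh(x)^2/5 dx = -sinh(2)/5 + sinh(4)/5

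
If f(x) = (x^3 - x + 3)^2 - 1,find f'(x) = 6*x^5 - 8*x^3 + 18*x^2 + 2*x - 6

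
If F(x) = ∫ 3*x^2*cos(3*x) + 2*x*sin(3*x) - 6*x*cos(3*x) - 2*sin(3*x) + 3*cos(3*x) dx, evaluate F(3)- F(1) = 4*sin(9)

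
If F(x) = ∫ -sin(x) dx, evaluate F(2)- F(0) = -1 + cos(2)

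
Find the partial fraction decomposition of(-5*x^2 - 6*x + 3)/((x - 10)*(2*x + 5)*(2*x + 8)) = 53/(150*(2*x + 5)) - 53/(84*(x + 4)) - 557/(700*(x - 10))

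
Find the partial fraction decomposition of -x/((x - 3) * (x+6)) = -2/(3*(x + 6)) - 1/(3*(x - 3))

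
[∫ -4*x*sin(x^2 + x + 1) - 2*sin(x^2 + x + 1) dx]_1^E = 2*cos(1 + E + exp(2)) - 2*cos(3)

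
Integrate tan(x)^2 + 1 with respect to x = tan(x) + C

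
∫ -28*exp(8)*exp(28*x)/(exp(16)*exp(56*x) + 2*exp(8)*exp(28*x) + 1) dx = 1/(exp(28*x + 8) + 1) + C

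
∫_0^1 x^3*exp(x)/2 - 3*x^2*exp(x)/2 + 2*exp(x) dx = 4 - E/2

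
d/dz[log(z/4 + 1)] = 1/(z + 4)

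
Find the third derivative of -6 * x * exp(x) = -6*x*exp(x) - 18*exp(x)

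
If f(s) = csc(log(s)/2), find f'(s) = -cot(log(s)/2)*csc(log(s)/2)/(2*s)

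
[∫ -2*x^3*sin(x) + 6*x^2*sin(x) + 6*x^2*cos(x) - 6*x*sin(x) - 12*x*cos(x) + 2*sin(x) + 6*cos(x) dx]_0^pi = 2 - 2*(-1 + pi)^3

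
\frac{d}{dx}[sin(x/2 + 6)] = cos(x/2 + 6)/2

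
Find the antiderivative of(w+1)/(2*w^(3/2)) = (w - 1)/sqrt(w) + C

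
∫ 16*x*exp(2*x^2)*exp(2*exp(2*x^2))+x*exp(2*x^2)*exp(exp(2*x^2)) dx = (8*exp(exp(2*x^2)) + 1)*exp(exp(2*x^2))/4 + C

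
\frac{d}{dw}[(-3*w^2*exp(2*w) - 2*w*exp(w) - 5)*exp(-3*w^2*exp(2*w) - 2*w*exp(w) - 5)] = (18*w^4*exp(4*w) + 18*w^3*exp(4*w) + 18*w^3*exp(3*w) + 18*w^2*exp(3*w) + 28*w^2*exp(2*w) + 28*w*exp(2*w) + 8*w*exp(w) + 8*exp(w))*exp(-3*w^2*exp(2*w) - 2*w*exp(w) - 5)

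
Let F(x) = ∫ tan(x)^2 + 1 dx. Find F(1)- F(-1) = 2*tan(1)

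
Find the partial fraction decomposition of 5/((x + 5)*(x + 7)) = -5/(2*(x + 7)) + 5/(2*(x + 5))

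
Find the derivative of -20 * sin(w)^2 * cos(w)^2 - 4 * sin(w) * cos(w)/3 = -10*sin(4*w) - 4*cos(2*w)/3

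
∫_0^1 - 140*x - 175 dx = -245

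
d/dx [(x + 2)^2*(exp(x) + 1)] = x^2*exp(x) + 6*x*exp(x) + 2*x + 8*exp(x) + 4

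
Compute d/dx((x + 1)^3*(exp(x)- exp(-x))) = (x^3*exp(2*x) + x^3 + 6*x^2*exp(2*x) + 9*x*exp(2*x) - 3*x + 4*exp(2*x) - 2)*exp(-x)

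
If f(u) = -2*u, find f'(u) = -2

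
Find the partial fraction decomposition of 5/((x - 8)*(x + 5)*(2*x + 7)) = -20/(69*(2*x + 7)) + 5/(39*(x + 5)) + 5/(299*(x - 8))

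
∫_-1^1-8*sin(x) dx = 0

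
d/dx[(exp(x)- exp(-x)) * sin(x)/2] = sqrt(2)*(exp(2*x)*sin(x + pi/4) - cos(x + pi/4))*exp(-x)/2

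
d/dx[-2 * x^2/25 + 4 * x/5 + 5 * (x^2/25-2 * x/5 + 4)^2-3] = 4*x^3/125 - 12*x^2/25 + 116*x/25 - 76/5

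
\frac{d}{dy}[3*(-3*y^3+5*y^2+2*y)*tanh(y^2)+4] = -18*y^4/cosh(y^2)^2 + 30*y^3/cosh(y^2)^2 - 27*y^2*tanh(y^2) + 12*y^2/cosh(y^2)^2 + 30*y*tanh(y^2) + 6*tanh(y^2)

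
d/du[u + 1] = 1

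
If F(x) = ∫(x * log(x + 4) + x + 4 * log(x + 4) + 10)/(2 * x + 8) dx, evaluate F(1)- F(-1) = -9*log(3)/2 + 11*log(5)/2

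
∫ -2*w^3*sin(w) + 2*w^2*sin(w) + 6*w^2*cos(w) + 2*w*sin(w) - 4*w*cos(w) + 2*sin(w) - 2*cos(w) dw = 2*(w^3 - w^2 - w - 1)*cos(w) + C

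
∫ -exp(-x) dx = exp(-x) + C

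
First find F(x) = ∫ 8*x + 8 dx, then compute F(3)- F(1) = 48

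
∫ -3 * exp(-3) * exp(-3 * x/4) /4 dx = exp(-3*x/4 - 3) + C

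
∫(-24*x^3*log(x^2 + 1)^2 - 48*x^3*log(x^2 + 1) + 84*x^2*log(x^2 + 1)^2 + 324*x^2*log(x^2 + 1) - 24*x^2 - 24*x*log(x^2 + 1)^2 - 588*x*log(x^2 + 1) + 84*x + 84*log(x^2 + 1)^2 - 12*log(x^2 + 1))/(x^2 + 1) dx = 3*(2*x - 7)*(-(2*x - 7)*log(x^2 + 1) - 2)*log(x^2 + 1) + C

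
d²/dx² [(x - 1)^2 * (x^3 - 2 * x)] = 20*x^3 - 24*x^2 - 6*x + 8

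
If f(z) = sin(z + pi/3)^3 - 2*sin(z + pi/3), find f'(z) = 3*sin(z + pi/3)^2*cos(z + pi/3) - 2*cos(z + pi/3)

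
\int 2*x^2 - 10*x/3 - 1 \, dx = 2*x^3/3 - 5*x^2/3 - x + C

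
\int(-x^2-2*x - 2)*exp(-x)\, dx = ((x + 2)^2 + 2)*exp(-x) + C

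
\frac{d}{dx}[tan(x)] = cos(x)^(-2)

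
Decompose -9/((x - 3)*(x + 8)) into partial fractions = 9/(11*(x + 8)) - 9/(11*(x - 3))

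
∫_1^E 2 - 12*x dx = (4 - 2*E)*(5 + 3*E) - 16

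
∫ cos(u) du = sin(u) + C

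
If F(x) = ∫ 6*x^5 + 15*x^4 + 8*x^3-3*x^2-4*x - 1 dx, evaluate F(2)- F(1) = 172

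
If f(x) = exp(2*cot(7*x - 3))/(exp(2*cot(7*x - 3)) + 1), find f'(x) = -14*exp(2/tan(7*x - 3))/((exp(2/tan(7*x - 3)) + 1)^2*sin(7*x - 3)^2)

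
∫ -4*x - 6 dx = -2*x^2 - 6*x + C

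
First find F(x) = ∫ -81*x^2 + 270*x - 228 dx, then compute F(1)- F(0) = -120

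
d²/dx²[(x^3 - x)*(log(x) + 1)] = (6*x^2*log(x) + 11*x^2 - 1)/x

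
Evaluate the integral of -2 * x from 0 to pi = -pi^2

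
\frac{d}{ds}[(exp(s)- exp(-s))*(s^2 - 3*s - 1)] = (s^2*exp(2*s) + s^2 - s*exp(2*s) - 5*s - 4*exp(2*s) + 2)*exp(-s)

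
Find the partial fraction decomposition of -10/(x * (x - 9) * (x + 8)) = -5/(68*(x + 8)) - 10/(153*(x - 9)) + 5/(36*x)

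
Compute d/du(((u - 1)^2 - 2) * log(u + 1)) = (2*u^2*log(u + 1) + u^2 - 2*u - 2*log(u + 1) - 1)/(u + 1)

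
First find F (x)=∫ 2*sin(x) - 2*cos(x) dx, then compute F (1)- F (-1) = -4*sin(1)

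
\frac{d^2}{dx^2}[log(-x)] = -1/x^2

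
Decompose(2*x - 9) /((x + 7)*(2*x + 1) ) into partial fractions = -20/(13*(2*x + 1)) + 23/(13*(x + 7))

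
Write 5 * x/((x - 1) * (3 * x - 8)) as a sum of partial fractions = 8/(3*x - 8) - 1/(x - 1)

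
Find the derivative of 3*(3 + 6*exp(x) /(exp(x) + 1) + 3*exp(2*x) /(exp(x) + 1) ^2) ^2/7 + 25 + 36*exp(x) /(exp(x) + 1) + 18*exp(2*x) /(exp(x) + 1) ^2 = (1368*exp(4*x) + 2556*exp(3*x) + 1656*exp(2*x) + 360*exp(x))/(7*exp(5*x) + 35*exp(4*x) + 70*exp(3*x) + 70*exp(2*x) + 35*exp(x) + 7)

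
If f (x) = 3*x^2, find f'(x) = 6*x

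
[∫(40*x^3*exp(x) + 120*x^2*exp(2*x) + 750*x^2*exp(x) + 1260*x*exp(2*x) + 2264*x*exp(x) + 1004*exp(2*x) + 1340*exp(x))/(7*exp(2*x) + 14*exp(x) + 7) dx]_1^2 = -2010*E/(7*(1 + E)) + 5184*exp(2)/(7*(1 + exp(2)))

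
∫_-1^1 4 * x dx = 0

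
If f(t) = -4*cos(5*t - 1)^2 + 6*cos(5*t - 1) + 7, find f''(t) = -150*cos(5*t - 1) + 200*cos(10*t - 2)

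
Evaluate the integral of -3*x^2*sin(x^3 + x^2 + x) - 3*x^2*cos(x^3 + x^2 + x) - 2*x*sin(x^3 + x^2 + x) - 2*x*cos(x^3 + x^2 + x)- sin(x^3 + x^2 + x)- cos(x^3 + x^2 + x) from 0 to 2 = -1 - sin(14) + cos(14)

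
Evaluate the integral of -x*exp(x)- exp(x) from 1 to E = E - exp(1 + E)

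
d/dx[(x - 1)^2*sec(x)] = (x^2*sin(x)/cos(x) - 2*x*sin(x)/cos(x) + 2*x + sin(x)/cos(x) - 2)/cos(x)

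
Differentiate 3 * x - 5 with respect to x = 3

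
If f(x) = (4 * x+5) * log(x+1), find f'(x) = (4*x*log(x + 1) + 4*x + 4*log(x + 1) + 5)/(x + 1)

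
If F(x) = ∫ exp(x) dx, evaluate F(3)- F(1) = -E + exp(3)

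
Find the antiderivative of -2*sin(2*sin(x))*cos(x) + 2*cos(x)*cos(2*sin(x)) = sqrt(2)*sin(2*sin(x) + pi/4) + C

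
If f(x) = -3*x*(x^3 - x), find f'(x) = -12*x^3 + 6*x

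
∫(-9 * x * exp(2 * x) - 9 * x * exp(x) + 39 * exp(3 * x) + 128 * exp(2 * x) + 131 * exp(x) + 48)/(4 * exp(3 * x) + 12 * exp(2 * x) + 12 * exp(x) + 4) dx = ((3*x - 4)*(exp(x) + 1) - exp(x))*(13*exp(x) + 16)/(4*(exp(x) + 1)^2) + C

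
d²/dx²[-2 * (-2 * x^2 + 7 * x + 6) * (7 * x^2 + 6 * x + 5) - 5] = 336*x^2 - 444*x - 296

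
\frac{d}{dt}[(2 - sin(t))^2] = 2*(sin(t) - 2)*cos(t)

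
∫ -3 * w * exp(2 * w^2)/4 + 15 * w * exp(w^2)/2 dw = 3*(20 - exp(w^2))*exp(w^2)/16 + C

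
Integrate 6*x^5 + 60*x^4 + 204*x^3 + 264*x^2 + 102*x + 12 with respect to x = x^6 + 12*x^5 + 51*x^4 + 88*x^3 + 51*x^2 + 12*x + C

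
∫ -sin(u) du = cos(u) + C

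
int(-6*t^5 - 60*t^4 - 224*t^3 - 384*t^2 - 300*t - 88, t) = -t^6 - 12*t^5 - 56*t^4 - 128*t^3 - 150*t^2 - 88*t + C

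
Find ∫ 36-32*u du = -16*u^2 + 36*u + C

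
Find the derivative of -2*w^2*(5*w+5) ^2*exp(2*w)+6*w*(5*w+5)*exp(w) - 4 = -100*w^4*exp(2*w) - 400*w^3*exp(2*w) - 400*w^2*exp(2*w) + 30*w^2*exp(w) - 100*w*exp(2*w) + 90*w*exp(w) + 30*exp(w)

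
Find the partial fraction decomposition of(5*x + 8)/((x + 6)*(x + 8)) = 16/(x + 8) - 11/(x + 6)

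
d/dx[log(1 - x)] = 1/(x - 1)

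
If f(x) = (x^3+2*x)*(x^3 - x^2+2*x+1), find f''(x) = 30*x^4 - 20*x^3 + 48*x^2 - 6*x + 8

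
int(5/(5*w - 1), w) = log(15*w - 3) + C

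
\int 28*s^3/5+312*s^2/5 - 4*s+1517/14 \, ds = 7*s^4/5 + 104*s^3/5 - 2*s^2 + 1517*s/14 + C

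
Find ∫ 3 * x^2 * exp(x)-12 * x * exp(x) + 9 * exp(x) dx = 3*(x - 3)^2*exp(x) + C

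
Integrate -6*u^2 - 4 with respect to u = -2*u^3 - 4*u + C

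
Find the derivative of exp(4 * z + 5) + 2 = 4*exp(4*z + 5)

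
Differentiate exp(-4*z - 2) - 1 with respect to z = -4*exp(-4*z - 2)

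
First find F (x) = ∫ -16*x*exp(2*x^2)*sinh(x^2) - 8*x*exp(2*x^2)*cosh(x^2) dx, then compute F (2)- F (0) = -4*exp(8)*sinh(4)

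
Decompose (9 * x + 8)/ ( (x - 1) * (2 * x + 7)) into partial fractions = 47/(9*(2*x + 7)) + 17/(9*(x - 1))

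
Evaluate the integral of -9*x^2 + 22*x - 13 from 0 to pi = (-1 + pi)^2*(5 - 3*pi) - 5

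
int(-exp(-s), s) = exp(-s) + C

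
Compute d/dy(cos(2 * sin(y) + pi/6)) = -2*sin(2*sin(y) + pi/6)*cos(y)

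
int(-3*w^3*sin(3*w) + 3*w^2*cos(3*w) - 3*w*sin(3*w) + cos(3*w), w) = w*(w^2 + 1)*cos(3*w) + C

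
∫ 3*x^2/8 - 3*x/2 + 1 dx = x^3/8 - 3*x^2/4 + x + C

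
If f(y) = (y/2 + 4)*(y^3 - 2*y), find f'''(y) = 12*y + 24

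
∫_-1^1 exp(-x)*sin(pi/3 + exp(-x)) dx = cos(exp(-1) + pi/3) - cos(pi/3 + E)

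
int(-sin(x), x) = cos(x) + C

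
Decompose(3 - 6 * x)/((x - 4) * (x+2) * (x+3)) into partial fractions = 3/(x + 3) - 5/(2*(x + 2)) - 1/(2*(x - 4))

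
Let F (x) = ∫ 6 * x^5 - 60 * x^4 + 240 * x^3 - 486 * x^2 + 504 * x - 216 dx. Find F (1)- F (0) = -77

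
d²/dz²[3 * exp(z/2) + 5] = 3*exp(z/2)/4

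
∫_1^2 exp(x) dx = -E + exp(2)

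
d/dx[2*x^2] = 4*x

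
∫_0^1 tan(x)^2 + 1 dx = tan(1)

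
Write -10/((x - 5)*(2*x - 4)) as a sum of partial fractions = 5/(3*(x - 2)) - 5/(3*(x - 5))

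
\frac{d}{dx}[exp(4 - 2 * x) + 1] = -2*exp(4 - 2*x)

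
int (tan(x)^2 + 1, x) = tan(x) + C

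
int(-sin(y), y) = cos(y) + C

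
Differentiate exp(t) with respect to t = exp(t)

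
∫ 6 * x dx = 3*x^2 + C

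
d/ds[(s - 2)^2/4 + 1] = s/2 - 1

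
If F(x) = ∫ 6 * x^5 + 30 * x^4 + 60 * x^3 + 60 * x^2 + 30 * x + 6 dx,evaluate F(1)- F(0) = 63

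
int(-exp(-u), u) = exp(-u) + C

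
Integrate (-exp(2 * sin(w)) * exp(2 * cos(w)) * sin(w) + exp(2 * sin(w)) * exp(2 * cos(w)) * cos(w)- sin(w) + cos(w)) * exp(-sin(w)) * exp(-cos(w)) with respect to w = 2*sinh(sqrt(2)*sin(w + pi/4)) + C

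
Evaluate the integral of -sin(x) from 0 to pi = -2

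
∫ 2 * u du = u^2 + C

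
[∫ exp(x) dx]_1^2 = -E + exp(2)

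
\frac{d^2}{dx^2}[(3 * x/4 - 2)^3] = 81*x/32 - 27/4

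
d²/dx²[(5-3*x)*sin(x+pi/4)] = 3*x*sin(x + pi/4) - 5*sin(x + pi/4) - 6*cos(x + pi/4)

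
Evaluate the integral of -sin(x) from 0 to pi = -2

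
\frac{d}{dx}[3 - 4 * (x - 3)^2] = 24 - 8*x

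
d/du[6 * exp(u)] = 6*exp(u)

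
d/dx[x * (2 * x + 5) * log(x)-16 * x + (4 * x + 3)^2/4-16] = 4*x*log(x) + 10*x + 5*log(x) - 5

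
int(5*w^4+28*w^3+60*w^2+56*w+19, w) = w^5 + 7*w^4 + 20*w^3 + 28*w^2 + 19*w + C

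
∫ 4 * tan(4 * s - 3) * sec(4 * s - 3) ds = sec(4*s - 3) + C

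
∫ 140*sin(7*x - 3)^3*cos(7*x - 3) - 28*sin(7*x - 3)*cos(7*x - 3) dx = (5*sin(7*x - 3)^2 - 2)*sin(7*x - 3)^2 + C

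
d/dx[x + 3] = 1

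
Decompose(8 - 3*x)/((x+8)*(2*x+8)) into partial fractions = -4/(x + 8) + 5/(2*(x + 4))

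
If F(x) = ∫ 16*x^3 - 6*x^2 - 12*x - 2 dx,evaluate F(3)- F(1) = 216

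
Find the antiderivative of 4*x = 2*x^2 + C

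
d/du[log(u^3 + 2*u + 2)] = (3*u^2 + 2)/(u^3 + 2*u + 2)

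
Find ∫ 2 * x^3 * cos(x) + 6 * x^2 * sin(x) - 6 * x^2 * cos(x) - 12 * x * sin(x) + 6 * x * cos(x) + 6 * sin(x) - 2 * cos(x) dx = 2*(x - 1)^3*sin(x) + C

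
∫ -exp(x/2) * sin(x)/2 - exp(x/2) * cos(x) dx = -exp(x/2)*sin(x) + C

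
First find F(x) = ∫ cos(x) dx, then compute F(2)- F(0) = sin(2)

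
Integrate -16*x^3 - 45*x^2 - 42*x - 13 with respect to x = -4*x^4 - 15*x^3 - 21*x^2 - 13*x + C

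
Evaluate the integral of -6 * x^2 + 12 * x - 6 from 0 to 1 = -2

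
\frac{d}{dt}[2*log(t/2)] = 2/t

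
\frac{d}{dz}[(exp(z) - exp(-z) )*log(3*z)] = (z*exp(2*z)*log(z) + z*exp(2*z)*log(3) + z*log(z) + z*log(3) + exp(2*z) - 1)*exp(-z)/z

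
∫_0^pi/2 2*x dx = pi^2/4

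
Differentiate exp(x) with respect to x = exp(x)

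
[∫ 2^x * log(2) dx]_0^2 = 3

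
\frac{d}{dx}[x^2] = 2*x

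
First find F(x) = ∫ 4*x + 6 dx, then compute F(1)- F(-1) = 12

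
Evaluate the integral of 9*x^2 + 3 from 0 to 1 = 6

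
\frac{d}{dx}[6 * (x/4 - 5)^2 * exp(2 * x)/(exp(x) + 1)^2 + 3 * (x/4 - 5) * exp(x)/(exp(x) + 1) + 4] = (3*x^2*exp(2*x) + 3*x*exp(3*x) - 114*x*exp(2*x) + 3*x*exp(x) - 57*exp(3*x) + 1086*exp(2*x) - 57*exp(x))/(4*exp(3*x) + 12*exp(2*x) + 12*exp(x) + 4)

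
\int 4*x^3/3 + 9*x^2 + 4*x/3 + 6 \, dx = x^4/3 + 3*x^3 + 2*x^2/3 + 6*x + C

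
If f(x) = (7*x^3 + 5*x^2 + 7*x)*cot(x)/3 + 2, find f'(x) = -7*x^3/(3*sin(x)^2) + 7*x^2/tan(x) - 5*x^2/(3*sin(x)^2) + 10*x/(3*tan(x)) - 7*x/(3*sin(x)^2) + 7/(3*tan(x))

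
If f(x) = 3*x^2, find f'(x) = 6*x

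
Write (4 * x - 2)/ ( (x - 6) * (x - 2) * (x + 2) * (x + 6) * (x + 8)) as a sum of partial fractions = -17/(840*(x + 8)) + 13/(384*(x + 6)) - 5/(384*(x + 2)) - 3/(640*(x - 2)) + 11/(2688*(x - 6))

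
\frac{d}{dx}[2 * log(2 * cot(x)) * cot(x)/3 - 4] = -2*(log(1/tan(x)) + log(2) + 1)/(3*sin(x)^2)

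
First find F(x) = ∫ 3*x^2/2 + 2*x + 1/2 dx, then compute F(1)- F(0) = 2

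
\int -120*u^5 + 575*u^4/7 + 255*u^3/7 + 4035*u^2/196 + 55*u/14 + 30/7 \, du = -20*u^6 + 115*u^5/7 + 255*u^4/28 + 1345*u^3/196 + 55*u^2/28 + 30*u/7 + C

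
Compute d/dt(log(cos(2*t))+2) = -2*tan(2*t)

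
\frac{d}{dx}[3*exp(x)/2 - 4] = 3*exp(x)/2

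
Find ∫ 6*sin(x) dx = -6*cos(x) + C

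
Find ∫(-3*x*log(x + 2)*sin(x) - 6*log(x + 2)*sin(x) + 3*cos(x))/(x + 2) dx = 3*log(x + 2)*cos(x) + C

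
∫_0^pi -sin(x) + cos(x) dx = -2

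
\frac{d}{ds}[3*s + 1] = 3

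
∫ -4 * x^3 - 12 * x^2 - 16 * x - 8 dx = -x^4 - 4*x^3 - 8*x^2 - 8*x + C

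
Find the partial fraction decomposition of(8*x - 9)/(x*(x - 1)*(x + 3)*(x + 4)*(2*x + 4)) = -41/(80*(x + 4)) + 11/(8*(x + 3)) - 25/(24*(x + 2)) - 1/(120*(x - 1)) + 3/(16*x)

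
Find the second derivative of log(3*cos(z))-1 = -1/cos(z)^2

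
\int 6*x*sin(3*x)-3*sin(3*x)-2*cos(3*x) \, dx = (1 - 2*x)*cos(3*x) + C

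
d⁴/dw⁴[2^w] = 2^w*log(2)^4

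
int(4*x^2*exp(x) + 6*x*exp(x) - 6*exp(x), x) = 2*(2*x^2 - x - 2)*exp(x) + C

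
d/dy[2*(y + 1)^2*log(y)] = (4*y^2*log(y) + 2*y^2 + 4*y*log(y) + 4*y + 2)/y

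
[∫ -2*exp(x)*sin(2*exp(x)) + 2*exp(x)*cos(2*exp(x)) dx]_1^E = sqrt(2)*(cos(-2*exp(E) + pi/4) - sin(pi/4 + 2*E))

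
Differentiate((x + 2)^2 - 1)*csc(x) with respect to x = (-x^2*cos(x)/sin(x) + 2*x - 4*x*cos(x)/sin(x) + 4 - 3*cos(x)/sin(x))/sin(x)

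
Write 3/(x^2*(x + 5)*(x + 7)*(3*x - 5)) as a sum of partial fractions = 243/(13000*(3*x - 5)) + 3/(2548*(x + 7)) - 3/(1000*(x + 5)) - 27/(6125*x) - 3/(175*x^2)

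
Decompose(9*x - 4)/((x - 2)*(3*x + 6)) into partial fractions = 11/(6*(x + 2)) + 7/(6*(x - 2))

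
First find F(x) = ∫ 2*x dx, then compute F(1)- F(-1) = 0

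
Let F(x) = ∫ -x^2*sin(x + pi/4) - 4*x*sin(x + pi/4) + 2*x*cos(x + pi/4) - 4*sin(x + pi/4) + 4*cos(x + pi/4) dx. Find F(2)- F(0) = 16*cos(pi/4 + 2) - 2*sqrt(2)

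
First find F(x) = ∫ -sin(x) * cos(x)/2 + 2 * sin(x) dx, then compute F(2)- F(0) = -9/4 + (-2 + cos(2)/2)^2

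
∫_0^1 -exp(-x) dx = -1 + exp(-1)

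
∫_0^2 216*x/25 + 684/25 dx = 72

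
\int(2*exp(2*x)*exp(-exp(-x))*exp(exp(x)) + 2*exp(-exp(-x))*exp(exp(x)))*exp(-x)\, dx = 2*exp(2*sinh(x)) + C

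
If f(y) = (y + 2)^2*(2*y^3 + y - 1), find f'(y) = 10*y^4 + 32*y^3 + 27*y^2 + 6*y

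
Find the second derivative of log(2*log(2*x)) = (-log(x) - 1 - log(2))/(x^2*log(x)^2 + 2*x^2*log(2)*log(x) + x^2*log(2)^2)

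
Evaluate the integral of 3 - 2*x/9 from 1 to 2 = 8/3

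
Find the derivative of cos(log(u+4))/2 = -sin(log(u + 4))/(2*u + 8)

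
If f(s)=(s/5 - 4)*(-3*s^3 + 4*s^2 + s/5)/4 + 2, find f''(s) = -9*s^2/5 + 96*s/5 - 399/50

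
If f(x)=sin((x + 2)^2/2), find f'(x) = (x + 2)*cos(x^2/2 + 2*x + 2)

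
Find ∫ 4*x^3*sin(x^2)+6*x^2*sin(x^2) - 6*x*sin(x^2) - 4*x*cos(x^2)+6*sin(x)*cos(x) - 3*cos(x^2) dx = (-2*x^2 - 3*x + 3)*cos(x^2) + 3*sin(x)^2 + C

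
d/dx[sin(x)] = cos(x)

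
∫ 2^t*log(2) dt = 2^t + C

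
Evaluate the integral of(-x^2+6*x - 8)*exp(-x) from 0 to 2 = -4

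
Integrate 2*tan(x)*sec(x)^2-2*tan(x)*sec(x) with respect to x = (sec(x) - 1)^2 + C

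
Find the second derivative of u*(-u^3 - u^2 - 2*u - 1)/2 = -6*u^2 - 3*u - 2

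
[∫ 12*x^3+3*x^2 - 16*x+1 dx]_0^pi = -2 + (2 - 3*pi)*(-pi^3 - pi^2 + 1 + 2*pi)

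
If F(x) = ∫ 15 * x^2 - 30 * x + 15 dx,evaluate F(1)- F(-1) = 40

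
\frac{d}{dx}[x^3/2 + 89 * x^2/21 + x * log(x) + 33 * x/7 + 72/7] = 3*x^2/2 + 178*x/21 + log(x) + 40/7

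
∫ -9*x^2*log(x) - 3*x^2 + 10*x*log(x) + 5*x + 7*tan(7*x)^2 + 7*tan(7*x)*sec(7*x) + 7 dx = -x^2*(3*x - 5)*log(x) + tan(7*x) + sec(7*x) + C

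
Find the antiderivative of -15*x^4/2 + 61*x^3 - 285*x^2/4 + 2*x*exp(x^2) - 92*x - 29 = -3*x^5/2 + 61*x^4/4 - 95*x^3/4 - 46*x^2 - 29*x + exp(x^2) + C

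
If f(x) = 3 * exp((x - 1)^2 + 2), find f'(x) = 6*x*exp(x^2 - 2*x + 3) - 6*exp(x^2 - 2*x + 3)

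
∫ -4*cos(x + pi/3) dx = -4*sin(x + pi/3) + C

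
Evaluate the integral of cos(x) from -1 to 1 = 2*sin(1)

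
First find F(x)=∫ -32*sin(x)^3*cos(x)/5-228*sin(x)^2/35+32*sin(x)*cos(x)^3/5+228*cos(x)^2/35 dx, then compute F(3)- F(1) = -114*sin(2)/35 + 114*sin(6)/35 - 4*sin(2)^2/5 + 4*sin(6)^2/5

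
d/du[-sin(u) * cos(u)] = -cos(2*u)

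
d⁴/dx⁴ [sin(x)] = sin(x)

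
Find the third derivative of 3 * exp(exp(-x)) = (-9*exp(x + exp(-x)) - 3*exp(2*x + exp(-x)) - 3*exp(exp(-x)))*exp(-3*x)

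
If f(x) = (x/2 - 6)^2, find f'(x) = x/2 - 6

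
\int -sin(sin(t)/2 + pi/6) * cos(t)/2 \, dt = cos(sin(t)/2 + pi/6) + C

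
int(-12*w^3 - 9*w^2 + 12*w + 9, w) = -3*w^4 - 3*w^3 + 6*w^2 + 9*w + C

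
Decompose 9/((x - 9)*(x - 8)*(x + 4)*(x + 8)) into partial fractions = -9/(1088*(x + 8)) + 3/(208*(x + 4)) - 3/(64*(x - 8)) + 9/(221*(x - 9))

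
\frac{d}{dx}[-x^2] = -2*x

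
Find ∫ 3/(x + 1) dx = 3*log(x + 1) + C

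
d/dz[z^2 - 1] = 2*z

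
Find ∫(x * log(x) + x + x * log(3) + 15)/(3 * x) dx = (x + 15)*log(3*x)/3 + C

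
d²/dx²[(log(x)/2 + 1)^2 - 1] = (-log(x) - 1)/(2*x^2)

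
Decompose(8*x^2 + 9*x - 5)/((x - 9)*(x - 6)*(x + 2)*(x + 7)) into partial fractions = -81/(260*(x + 7)) + 9/(440*(x + 2)) - 337/(312*(x - 6)) + 181/(132*(x - 9))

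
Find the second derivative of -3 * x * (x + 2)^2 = -18*x - 24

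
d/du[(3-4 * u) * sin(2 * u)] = -8*u*cos(2*u) - 4*sin(2*u) + 6*cos(2*u)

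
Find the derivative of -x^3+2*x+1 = 2 - 3*x^2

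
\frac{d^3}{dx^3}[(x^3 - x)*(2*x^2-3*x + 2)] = 120*x^2 - 72*x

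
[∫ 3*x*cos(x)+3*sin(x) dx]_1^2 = -3*sin(1) + 6*sin(2)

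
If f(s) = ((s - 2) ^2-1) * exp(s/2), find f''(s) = s^2*exp(s/2)/4 + s*exp(s/2) - 5*exp(s/2)/4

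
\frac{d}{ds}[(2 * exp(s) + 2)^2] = 8*exp(2*s) + 8*exp(s)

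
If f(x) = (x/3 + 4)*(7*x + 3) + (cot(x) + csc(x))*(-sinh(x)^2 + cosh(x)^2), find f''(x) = 14/3 - 1/sin(x) + 2*cos(x)/sin(x)^3 + 2/sin(x)^3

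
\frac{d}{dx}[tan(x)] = cos(x)^(-2)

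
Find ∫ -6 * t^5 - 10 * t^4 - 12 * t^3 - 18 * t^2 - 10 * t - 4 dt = -t^6 - 2*t^5 - 3*t^4 - 6*t^3 - 5*t^2 - 4*t + C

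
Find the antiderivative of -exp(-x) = exp(-x) + C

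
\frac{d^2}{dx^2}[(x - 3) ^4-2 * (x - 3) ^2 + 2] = 12*x^2 - 72*x + 104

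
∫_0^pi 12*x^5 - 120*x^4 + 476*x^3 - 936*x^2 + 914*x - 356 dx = -116 - (-2 + pi)^4 + (-2 + pi)^2 + 2*(-2 + pi)^6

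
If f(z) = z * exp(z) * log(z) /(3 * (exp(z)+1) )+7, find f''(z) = (-z^2*exp(2*z)*log(z) + z^2*exp(z)*log(z) + 2*z*exp(2*z)*log(z) + 2*z*exp(2*z) + 2*z*exp(z)*log(z) + 2*z*exp(z) + exp(3*z) + 2*exp(2*z) + exp(z))/(3*z*exp(3*z) + 9*z*exp(2*z) + 9*z*exp(z) + 3*z)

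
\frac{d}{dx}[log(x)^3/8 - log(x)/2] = (3*log(x)^2 - 4)/(8*x)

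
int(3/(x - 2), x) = log(2*(x - 2)^3) + C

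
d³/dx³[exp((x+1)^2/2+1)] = x^3*exp(x^2/2 + x + 3/2) + 3*x^2*exp(x^2/2 + x + 3/2) + 6*x*exp(x^2/2 + x + 3/2) + 4*exp(x^2/2 + x + 3/2)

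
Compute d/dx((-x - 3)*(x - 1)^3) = -4*x^3 + 12*x - 8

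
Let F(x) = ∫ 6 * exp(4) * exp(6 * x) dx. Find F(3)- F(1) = -exp(10) + exp(22)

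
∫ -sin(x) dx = cos(x) + C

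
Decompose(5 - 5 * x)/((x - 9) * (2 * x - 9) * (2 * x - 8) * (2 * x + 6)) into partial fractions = 7/(27*(2*x - 9)) - 1/(252*(x + 3)) - 3/(28*(x - 4)) - 1/(54*(x - 9))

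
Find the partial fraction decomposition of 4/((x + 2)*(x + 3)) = -4/(x + 3) + 4/(x + 2)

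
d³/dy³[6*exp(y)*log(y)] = (6*y^3*exp(y)*log(y) + 18*y^2*exp(y) - 18*y*exp(y) + 12*exp(y))/y^3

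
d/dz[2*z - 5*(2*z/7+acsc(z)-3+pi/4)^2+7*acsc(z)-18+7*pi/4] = (-80*z^3*sqrt(1 - 1/z^2) - 280*z^2*sqrt(1 - 1/z^2)*acsc(z) - 70*pi*z^2*sqrt(1 - 1/z^2) + 1036*z^2*sqrt(1 - 1/z^2) + 280*z + 980*acsc(z) - 3626 + 245*pi)/(98*z^2*sqrt(1 - 1/z^2))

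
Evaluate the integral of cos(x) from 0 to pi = 0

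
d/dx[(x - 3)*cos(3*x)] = -3*x*sin(3*x) + 9*sin(3*x) + cos(3*x)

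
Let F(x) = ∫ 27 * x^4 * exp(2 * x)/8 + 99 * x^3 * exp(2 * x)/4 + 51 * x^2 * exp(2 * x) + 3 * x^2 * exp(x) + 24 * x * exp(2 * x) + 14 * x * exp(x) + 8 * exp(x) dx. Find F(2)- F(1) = -11*E + 85*exp(2)/16 + 147*exp(4)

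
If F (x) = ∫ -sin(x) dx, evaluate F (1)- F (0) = -1 + cos(1)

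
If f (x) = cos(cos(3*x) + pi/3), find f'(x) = 3*sin(3*x)*sin(cos(3*x) + pi/3)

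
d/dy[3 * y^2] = 6*y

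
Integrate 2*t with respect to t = t^2 + C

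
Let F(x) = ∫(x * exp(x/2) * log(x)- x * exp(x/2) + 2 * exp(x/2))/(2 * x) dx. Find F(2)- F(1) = E*(-1 + log(2)) + exp(1/2)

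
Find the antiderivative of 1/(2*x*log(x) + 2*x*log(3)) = log(log(3*x))/2 + C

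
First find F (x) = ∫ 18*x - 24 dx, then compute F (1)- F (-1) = -48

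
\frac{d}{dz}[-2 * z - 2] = -2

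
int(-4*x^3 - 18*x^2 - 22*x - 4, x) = -x^4 - 6*x^3 - 11*x^2 - 4*x + C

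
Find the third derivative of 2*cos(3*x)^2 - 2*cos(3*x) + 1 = -54*sin(3*x) + 216*sin(6*x)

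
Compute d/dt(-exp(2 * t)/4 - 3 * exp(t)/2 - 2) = -exp(2*t)/2 - 3*exp(t)/2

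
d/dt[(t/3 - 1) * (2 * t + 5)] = 4*t/3 - 1/3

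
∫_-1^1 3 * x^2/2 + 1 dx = 3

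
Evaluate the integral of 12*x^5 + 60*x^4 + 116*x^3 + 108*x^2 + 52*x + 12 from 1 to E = -(1 + E)^4 - 120 + 2*(1 + E)^2 + 2*(1 + E)^6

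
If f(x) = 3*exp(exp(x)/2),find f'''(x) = 3*exp(x + exp(x)/2)/2 + 9*exp(2*x + exp(x)/2)/4 + 3*exp(3*x + exp(x)/2)/8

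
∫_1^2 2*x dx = 3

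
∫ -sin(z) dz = cos(z) + C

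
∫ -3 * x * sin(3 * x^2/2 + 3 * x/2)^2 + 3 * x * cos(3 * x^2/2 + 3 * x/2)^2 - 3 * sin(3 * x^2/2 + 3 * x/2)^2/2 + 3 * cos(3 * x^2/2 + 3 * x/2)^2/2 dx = sin(3*x*(x + 1))/2 + C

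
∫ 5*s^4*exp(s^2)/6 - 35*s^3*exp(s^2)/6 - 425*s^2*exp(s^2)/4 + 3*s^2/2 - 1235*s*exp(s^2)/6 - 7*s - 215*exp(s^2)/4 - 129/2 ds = (s - 16)*(5*exp(s^2) + 6)*(s^2 + 9*s + 15)/12 + C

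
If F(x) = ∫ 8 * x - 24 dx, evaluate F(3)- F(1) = -16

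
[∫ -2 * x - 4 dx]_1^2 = -7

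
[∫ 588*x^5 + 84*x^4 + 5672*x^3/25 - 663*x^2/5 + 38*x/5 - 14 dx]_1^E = -3378/25 + 3*exp(2) + 10*E + 35*exp(3) + 2*(-3 + 3*exp(2)/5 + 2*E + 7*exp(3))^2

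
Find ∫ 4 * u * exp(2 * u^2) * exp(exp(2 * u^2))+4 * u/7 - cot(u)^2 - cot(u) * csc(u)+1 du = 2*u^2/7 + 2*u + exp(exp(2*u^2)) + cot(u) + csc(u) + C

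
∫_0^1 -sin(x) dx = -1 + cos(1)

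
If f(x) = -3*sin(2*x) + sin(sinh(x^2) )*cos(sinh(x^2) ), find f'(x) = -4*x*sin(sinh(x^2))^2*cosh(x^2) + 2*x*cosh(x^2) + 12*sin(x)^2 - 6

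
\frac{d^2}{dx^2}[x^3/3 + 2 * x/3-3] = 2*x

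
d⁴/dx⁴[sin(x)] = sin(x)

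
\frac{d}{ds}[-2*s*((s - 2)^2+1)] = -6*s^2 + 16*s - 10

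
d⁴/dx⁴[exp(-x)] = exp(-x)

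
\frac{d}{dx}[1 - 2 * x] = -2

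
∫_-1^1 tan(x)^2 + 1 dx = 2*tan(1)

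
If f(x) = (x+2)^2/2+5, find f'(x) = x + 2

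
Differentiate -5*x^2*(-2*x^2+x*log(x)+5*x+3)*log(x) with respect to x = 40*x^3*log(x) + 10*x^3 - 15*x^2*log(x)^2 - 85*x^2*log(x) - 25*x^2 - 30*x*log(x) - 15*x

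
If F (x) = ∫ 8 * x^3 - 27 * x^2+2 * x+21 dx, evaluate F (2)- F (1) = -9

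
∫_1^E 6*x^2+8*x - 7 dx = 4 + (E + 3)*(-2*E - 1 + 2*exp(2))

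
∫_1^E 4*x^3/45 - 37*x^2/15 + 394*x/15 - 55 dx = (12*E/5 + 12)*(-35 + (-5 + E/3)^3/4 + (-5 + E/3)^2/4 + 2*E) + 2288/3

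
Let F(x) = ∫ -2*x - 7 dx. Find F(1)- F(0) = -8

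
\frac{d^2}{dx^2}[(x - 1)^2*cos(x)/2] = -x^2*cos(x)/2 - 2*x*sin(x) + x*cos(x) + 2*sin(x) + cos(x)/2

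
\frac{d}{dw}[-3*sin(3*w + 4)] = -9*cos(3*w + 4)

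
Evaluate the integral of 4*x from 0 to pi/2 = pi^2/2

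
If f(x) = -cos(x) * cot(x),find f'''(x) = (-3 - cos(x)^4/sin(x)^2 + 7/sin(x)^2)*cos(x)/sin(x)^2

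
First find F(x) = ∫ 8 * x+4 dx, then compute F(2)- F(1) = 16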